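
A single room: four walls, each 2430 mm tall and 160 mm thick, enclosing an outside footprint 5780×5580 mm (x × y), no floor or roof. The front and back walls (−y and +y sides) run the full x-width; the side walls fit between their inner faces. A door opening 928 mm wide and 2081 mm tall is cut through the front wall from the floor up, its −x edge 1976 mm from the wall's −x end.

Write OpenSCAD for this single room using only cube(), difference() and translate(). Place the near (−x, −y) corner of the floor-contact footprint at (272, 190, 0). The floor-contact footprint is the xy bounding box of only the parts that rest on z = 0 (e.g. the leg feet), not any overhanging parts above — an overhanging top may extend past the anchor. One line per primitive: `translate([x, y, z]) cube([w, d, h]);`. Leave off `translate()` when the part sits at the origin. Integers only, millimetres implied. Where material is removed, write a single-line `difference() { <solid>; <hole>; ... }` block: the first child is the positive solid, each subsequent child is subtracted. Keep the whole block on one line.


difference() { translate([272, 190, 0]) cube([5780, 160, 2430]); translate([2248, 190, 0]) cube([928, 160, 2081]); }
translate([272, 5610, 0]) cube([5780, 160, 2430]);
translate([272, 350, 0]) cube([160, 5260, 2430]);
translate([5892, 350, 0]) cube([160, 5260, 2430]);


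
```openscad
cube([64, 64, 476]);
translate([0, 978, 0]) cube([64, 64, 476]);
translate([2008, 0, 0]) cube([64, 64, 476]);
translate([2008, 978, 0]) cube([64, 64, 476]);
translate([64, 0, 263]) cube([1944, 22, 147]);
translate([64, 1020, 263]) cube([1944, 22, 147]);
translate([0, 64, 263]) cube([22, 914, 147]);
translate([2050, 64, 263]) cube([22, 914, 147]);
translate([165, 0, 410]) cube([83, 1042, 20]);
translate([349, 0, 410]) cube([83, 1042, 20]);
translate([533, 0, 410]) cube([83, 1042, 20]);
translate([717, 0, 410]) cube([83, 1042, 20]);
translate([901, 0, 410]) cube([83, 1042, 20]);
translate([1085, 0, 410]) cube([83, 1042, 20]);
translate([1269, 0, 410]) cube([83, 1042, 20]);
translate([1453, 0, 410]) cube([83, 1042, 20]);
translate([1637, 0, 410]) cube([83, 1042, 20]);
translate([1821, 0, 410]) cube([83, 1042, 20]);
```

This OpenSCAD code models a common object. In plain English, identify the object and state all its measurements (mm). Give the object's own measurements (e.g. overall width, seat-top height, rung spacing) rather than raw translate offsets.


A bed frame 2072 mm long (x) by 1042 mm wide (y). Four 64×64 mm corner posts, 476 mm tall, at the corners of the footprint. Four rails of 22 mm thickness and 147 mm height run between adjacent posts with their undersides at z = 263 mm, their outer faces flush with the outside of the frame (the two x-running rails run between the posts' inner faces; the two y-running rails run between the posts' inner faces). 10 slats, each 83 mm wide (x) and 20 mm thick, lie across the top of the two x-running rails, running the full 1042 mm width of the frame in y; along x they sit between the end posts with a 101 mm gap after the −x posts and between neighbouring slats, leaving 104 mm before the +x posts.


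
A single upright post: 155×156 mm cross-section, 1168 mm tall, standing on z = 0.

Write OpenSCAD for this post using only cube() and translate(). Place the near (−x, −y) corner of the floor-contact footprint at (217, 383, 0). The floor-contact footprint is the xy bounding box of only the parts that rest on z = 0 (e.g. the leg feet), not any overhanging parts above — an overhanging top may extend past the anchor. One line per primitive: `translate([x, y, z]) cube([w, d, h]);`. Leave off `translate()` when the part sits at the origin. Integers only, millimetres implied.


translate([217, 383, 0]) cube([155, 156, 1168]);


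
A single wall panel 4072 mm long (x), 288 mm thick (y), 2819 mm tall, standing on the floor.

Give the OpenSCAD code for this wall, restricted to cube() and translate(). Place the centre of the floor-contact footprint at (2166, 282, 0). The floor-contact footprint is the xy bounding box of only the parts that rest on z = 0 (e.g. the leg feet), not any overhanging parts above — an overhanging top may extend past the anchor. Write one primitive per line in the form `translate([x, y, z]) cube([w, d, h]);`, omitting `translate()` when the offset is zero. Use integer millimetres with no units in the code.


translate([130, 138, 0]) cube([4072, 288, 2819]);


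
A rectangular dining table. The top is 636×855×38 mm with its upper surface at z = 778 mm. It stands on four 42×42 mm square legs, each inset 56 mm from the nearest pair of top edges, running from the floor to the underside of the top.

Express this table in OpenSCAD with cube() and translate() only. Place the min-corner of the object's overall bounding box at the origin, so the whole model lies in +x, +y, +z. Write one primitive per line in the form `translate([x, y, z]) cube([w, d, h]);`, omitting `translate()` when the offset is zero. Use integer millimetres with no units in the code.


// leg_h = 778 - 38 = 740
translate([0, 0, 740]) cube([636, 855, 38]);
translate([56, 56, 0]) cube([42, 42, 740]);
translate([538, 56, 0]) cube([42, 42, 740]);
translate([56, 757, 0]) cube([42, 42, 740]);
translate([538, 757, 0]) cube([42, 42, 740]);


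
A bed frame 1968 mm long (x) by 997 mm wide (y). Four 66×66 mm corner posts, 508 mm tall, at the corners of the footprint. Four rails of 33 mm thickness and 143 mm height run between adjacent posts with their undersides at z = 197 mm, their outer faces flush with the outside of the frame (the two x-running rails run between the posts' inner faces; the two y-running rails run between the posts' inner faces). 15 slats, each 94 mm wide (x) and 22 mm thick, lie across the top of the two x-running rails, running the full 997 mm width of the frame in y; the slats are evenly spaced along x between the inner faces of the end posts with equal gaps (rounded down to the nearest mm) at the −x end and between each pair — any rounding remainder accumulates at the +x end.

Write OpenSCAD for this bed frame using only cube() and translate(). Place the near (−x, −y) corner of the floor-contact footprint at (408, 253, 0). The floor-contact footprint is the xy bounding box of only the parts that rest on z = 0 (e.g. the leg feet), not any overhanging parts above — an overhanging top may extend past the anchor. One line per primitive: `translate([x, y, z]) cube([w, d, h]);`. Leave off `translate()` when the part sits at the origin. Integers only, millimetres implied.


// slat z = rail_z + rail_h = 197 + 143 = 340
// slat gap = ⌊(1836 − 15·94) / 16⌋ = 26
translate([408, 253, 0]) cube([66, 66, 508]);
translate([408, 1184, 0]) cube([66, 66, 508]);
translate([2310, 253, 0]) cube([66, 66, 508]);
translate([2310, 1184, 0]) cube([66, 66, 508]);
translate([474, 253, 197]) cube([1836, 33, 143]);
translate([474, 1217, 197]) cube([1836, 33, 143]);
translate([408, 319, 197]) cube([33, 865, 143]);
translate([2343, 319, 197]) cube([33, 865, 143]);
translate([500, 253, 340]) cube([94, 997, 22]);
translate([620, 253, 340]) cube([94, 997, 22]);
translate([740, 253, 340]) cube([94, 997, 22]);
translate([860, 253, 340]) cube([94, 997, 22]);
translate([980, 253, 340]) cube([94, 997, 22]);
translate([1100, 253, 340]) cube([94, 997, 22]);
translate([1220, 253, 340]) cube([94, 997, 22]);
translate([1340, 253, 340]) cube([94, 997, 22]);
translate([1460, 253, 340]) cube([94, 997, 22]);
translate([1580, 253, 340]) cube([94, 997, 22]);
translate([1700, 253, 340]) cube([94, 997, 22]);
translate([1820, 253, 340]) cube([94, 997, 22]);
translate([1940, 253, 340]) cube([94, 997, 22]);
translate([2060, 253, 340]) cube([94, 997, 22]);
translate([2180, 253, 340]) cube([94, 997, 22]);


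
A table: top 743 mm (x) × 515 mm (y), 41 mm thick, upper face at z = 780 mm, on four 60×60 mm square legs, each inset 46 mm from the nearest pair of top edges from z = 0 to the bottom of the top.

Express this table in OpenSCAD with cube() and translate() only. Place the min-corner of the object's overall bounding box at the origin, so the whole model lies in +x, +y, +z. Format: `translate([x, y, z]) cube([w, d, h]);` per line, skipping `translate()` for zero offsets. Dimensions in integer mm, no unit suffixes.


translate([0, 0, 739]) cube([743, 515, 41]);
translate([46, 46, 0]) cube([60, 60, 739]);
translate([637, 46, 0]) cube([60, 60, 739]);
translate([46, 409, 0]) cube([60, 60, 739]);
translate([637, 409, 0]) cube([60, 60, 739]);


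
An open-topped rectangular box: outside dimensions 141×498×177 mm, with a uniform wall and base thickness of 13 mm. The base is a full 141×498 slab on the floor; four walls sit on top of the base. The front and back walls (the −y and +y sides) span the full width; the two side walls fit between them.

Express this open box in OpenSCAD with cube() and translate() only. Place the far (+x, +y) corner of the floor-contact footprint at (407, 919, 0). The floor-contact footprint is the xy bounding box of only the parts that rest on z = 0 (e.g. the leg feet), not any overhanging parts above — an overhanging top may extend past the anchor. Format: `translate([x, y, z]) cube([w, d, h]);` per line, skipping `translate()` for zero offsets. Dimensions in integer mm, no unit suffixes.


translate([266, 421, 0]) cube([141, 498, 13]);
translate([266, 421, 13]) cube([141, 13, 164]);
translate([266, 906, 13]) cube([141, 13, 164]);
translate([266, 434, 13]) cube([13, 472, 164]);
translate([394, 434, 13]) cube([13, 472, 164]);


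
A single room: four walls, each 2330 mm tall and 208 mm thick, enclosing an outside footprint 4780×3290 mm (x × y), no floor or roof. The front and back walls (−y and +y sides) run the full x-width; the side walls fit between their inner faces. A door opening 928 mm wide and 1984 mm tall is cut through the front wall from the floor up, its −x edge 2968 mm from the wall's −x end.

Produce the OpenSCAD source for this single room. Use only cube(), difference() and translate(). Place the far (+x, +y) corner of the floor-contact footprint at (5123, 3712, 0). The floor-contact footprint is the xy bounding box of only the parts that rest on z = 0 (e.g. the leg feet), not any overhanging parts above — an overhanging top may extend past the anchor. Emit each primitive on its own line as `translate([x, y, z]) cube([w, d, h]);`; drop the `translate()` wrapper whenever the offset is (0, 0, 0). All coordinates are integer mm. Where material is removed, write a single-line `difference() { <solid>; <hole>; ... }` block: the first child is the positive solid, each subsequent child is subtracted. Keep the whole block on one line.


difference() { translate([343, 422, 0]) cube([4780, 208, 2330]); translate([3311, 422, 0]) cube([928, 208, 1984]); }
translate([343, 3504, 0]) cube([4780, 208, 2330]);
translate([343, 630, 0]) cube([208, 2874, 2330]);
translate([4915, 630, 0]) cube([208, 2874, 2330]);


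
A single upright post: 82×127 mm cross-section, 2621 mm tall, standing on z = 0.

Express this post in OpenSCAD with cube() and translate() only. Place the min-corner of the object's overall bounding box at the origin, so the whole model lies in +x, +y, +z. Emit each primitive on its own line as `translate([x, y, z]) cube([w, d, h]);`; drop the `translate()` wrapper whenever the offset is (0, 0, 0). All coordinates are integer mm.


cube([82, 127, 2621]);


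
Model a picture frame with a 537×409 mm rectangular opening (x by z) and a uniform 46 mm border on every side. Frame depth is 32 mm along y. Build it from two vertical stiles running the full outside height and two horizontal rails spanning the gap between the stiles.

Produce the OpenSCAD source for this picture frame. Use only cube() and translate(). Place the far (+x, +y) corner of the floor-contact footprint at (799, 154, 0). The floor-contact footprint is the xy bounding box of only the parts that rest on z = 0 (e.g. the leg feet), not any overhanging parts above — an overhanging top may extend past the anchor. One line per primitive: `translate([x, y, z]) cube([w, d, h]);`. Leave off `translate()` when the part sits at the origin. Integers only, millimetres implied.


translate([170, 122, 0]) cube([46, 32, 501]);
translate([753, 122, 0]) cube([46, 32, 501]);
translate([216, 122, 0]) cube([537, 32, 46]);
translate([216, 122, 455]) cube([537, 32, 46]);


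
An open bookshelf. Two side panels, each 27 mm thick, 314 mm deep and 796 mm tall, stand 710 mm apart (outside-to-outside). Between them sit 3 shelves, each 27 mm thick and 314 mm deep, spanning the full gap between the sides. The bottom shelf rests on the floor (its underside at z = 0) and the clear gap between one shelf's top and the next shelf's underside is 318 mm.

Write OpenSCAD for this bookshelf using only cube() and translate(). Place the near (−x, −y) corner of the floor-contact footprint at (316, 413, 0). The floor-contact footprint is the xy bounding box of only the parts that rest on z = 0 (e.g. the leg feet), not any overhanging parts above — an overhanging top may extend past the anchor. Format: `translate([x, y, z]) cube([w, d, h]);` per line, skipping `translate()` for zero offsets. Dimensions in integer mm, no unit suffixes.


translate([316, 413, 0]) cube([27, 314, 796]);
translate([999, 413, 0]) cube([27, 314, 796]);
translate([343, 413, 0]) cube([656, 314, 27]);
translate([343, 413, 345]) cube([656, 314, 27]);
translate([343, 413, 690]) cube([656, 314, 27]);


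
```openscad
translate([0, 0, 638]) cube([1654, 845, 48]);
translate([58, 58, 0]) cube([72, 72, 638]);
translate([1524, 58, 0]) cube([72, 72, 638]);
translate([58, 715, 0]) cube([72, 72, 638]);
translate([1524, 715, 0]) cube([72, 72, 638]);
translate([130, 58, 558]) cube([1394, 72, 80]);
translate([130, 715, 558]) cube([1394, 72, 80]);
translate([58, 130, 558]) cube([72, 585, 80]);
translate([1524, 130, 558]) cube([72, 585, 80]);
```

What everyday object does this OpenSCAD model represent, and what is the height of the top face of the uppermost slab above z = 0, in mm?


A table. The table height is 686 mm.

A 1654×845×48 slab sits at z = 638 on four 72 mm square posts — a table. The top surface is at 638 + 48 = 686 mm.


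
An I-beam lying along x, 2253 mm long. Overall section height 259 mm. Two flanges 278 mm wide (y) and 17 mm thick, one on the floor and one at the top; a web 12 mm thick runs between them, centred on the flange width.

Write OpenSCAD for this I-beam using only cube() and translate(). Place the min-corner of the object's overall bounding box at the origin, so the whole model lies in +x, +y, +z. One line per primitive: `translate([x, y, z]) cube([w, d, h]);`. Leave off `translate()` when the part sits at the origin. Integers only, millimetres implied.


cube([2253, 278, 17]);
translate([0, 133, 17]) cube([2253, 12, 225]);
translate([0, 0, 242]) cube([2253, 278, 17]);


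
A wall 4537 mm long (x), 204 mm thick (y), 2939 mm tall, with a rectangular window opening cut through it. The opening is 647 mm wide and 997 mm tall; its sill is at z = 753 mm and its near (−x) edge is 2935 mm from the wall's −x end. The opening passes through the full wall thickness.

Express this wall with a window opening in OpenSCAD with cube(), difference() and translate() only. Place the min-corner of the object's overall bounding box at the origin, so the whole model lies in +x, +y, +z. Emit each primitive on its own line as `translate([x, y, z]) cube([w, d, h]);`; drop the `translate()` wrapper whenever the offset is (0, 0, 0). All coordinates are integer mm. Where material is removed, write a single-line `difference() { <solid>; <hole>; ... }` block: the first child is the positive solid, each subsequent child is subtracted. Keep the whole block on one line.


difference() { cube([4537, 204, 2939]); translate([2935, 0, 753]) cube([647, 204, 997]); }


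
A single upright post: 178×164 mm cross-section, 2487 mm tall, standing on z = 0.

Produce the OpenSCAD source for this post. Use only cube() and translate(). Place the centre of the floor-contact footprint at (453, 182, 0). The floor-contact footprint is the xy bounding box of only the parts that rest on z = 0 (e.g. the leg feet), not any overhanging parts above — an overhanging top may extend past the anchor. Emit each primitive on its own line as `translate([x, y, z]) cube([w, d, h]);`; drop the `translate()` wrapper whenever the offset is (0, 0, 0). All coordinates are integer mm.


translate([364, 100, 0]) cube([178, 164, 2487]);


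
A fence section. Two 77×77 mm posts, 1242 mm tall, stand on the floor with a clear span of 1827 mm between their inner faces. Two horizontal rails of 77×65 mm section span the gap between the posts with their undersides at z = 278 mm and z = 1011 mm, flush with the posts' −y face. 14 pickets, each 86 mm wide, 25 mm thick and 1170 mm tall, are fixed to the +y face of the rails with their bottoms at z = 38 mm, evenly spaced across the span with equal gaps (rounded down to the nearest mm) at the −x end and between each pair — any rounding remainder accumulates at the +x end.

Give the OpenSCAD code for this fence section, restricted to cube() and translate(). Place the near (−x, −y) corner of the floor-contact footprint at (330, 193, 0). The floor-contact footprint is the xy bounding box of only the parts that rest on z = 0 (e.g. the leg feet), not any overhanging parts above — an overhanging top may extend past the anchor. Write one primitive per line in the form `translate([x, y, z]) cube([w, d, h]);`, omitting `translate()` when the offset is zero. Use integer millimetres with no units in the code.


translate([330, 193, 0]) cube([77, 77, 1242]);
translate([2234, 193, 0]) cube([77, 77, 1242]);
translate([407, 193, 278]) cube([1827, 77, 65]);
translate([407, 193, 1011]) cube([1827, 77, 65]);
translate([448, 270, 38]) cube([86, 25, 1170]);
translate([575, 270, 38]) cube([86, 25, 1170]);
translate([702, 270, 38]) cube([86, 25, 1170]);
translate([829, 270, 38]) cube([86, 25, 1170]);
translate([956, 270, 38]) cube([86, 25, 1170]);
translate([1083, 270, 38]) cube([86, 25, 1170]);
translate([1210, 270, 38]) cube([86, 25, 1170]);
translate([1337, 270, 38]) cube([86, 25, 1170]);
translate([1464, 270, 38]) cube([86, 25, 1170]);
translate([1591, 270, 38]) cube([86, 25, 1170]);
translate([1718, 270, 38]) cube([86, 25, 1170]);
translate([1845, 270, 38]) cube([86, 25, 1170]);
translate([1972, 270, 38]) cube([86, 25, 1170]);
translate([2099, 270, 38]) cube([86, 25, 1170]);


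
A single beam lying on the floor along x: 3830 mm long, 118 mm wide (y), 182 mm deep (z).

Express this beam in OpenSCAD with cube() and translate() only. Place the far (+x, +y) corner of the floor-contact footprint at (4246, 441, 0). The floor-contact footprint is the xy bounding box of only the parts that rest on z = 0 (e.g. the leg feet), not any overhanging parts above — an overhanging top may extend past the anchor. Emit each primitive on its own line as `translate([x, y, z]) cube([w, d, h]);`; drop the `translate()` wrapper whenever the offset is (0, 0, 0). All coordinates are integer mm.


translate([416, 323, 0]) cube([3830, 118, 182]);


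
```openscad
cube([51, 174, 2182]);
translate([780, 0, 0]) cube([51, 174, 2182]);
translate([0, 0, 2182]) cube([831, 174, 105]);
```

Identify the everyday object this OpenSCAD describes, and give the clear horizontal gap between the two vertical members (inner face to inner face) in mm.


A door frame. The clear opening width is 729 mm.

Two 2182 mm tall posts with a header on top — a door frame. The left jamb is 51 mm wide at x = 0; the right jamb starts at x = 780. The clear opening is 780 − 51 = 729 mm.


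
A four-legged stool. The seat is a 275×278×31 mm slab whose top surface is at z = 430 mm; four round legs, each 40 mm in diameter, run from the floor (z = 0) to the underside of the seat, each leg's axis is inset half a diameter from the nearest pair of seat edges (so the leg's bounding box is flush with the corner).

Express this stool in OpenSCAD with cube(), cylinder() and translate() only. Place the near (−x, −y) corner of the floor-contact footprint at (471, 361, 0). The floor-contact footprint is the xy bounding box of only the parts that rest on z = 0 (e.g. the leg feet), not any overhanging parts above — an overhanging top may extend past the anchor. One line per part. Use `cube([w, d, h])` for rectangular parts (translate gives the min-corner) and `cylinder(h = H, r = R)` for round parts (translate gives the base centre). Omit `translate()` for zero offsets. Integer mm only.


// leg_h = 430 - 31 = 399
translate([471, 361, 399]) cube([275, 278, 31]);
translate([491, 381, 0]) cylinder(h = 399, r = 20);
translate([726, 381, 0]) cylinder(h = 399, r = 20);
translate([491, 619, 0]) cylinder(h = 399, r = 20);
translate([726, 619, 0]) cylinder(h = 399, r = 20);


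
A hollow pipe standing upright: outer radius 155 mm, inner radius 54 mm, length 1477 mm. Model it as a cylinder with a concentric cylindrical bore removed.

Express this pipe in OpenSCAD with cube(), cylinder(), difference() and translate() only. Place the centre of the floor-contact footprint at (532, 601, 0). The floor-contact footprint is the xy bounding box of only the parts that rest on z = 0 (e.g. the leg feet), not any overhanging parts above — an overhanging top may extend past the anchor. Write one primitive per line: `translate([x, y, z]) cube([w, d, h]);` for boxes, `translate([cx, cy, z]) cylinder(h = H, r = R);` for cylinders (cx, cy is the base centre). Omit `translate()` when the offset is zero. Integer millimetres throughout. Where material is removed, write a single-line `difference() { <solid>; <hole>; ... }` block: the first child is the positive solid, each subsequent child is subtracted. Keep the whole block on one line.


difference() { translate([532, 601, 0]) cylinder(h = 1477, r = 155); translate([532, 601, 0]) cylinder(h = 1477, r = 54); }


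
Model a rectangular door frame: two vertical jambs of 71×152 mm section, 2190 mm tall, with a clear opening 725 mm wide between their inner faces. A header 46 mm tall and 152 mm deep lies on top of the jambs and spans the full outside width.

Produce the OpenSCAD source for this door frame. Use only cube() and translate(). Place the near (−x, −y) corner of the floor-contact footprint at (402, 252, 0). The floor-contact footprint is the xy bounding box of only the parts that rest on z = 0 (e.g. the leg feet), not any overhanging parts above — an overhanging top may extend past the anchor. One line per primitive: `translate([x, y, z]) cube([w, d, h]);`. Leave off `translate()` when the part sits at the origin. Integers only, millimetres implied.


translate([402, 252, 0]) cube([71, 152, 2190]);
translate([1198, 252, 0]) cube([71, 152, 2190]);
translate([402, 252, 2190]) cube([867, 152, 46]);


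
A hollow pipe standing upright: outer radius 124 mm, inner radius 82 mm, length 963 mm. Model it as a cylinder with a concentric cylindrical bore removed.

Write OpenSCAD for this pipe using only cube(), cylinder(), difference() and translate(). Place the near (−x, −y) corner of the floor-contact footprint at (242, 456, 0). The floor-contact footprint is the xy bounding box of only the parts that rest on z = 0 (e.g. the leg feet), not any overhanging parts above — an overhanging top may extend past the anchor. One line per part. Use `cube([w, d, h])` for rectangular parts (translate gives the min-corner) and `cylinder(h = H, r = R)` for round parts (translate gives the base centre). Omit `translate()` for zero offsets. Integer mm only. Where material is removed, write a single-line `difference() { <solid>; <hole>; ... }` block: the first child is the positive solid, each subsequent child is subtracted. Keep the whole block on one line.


difference() { translate([366, 580, 0]) cylinder(h = 963, r = 124); translate([366, 580, 0]) cylinder(h = 963, r = 82); }


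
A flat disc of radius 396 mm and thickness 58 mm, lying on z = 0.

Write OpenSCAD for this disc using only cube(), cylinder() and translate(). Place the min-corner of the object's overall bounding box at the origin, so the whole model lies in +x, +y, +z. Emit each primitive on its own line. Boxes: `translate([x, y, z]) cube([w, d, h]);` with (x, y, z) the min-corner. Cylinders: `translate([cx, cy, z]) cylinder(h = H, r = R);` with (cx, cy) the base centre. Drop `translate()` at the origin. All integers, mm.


translate([396, 396, 0]) cylinder(h = 58, r = 396);


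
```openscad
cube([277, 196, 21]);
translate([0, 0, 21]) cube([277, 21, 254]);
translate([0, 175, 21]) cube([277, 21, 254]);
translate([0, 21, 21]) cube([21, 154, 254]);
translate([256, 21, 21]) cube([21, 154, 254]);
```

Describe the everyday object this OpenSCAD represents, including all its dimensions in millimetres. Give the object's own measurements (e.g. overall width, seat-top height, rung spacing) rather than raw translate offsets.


An open-topped rectangular box: outside dimensions 277×196×275 mm, with a uniform wall and base thickness of 21 mm. The base is a full 277×196 slab on the floor; four walls sit on top of the base. The front and back walls (the −y and +y sides) span the full width; the two side walls fit between them.


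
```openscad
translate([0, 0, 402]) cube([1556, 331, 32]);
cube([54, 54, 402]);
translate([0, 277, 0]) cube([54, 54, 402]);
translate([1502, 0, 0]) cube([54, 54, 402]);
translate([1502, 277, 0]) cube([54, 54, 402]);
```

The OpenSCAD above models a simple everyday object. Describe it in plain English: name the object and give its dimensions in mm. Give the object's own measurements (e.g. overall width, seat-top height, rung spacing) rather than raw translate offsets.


A bench: a 1556×331 mm seat slab, 32 mm thick, top at z = 434 mm, on four 54×54 mm square legs flush with the seat corners and standing on z = 0.


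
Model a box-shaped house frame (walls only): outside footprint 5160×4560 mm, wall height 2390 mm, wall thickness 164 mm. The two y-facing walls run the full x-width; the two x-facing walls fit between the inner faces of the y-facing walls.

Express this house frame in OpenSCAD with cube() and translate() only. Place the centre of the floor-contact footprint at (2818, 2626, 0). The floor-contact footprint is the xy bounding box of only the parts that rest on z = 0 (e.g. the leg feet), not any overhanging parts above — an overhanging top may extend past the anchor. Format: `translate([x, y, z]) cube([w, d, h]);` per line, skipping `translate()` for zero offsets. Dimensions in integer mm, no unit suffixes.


translate([238, 346, 0]) cube([5160, 164, 2390]);
translate([238, 4742, 0]) cube([5160, 164, 2390]);
translate([238, 510, 0]) cube([164, 4232, 2390]);
translate([5234, 510, 0]) cube([164, 4232, 2390]);


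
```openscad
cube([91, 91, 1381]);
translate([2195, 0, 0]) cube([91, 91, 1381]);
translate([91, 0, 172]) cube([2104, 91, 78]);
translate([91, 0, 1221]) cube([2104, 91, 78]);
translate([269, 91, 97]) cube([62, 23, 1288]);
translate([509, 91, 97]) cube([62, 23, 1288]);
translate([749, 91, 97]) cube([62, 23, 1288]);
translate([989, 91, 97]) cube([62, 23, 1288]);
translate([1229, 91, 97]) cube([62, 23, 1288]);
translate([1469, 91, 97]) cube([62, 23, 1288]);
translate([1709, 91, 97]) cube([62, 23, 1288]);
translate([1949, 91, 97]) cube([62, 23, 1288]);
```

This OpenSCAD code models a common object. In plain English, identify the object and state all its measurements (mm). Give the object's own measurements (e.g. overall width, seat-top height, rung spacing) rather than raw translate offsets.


A fence section. Two 91×91 mm posts, 1381 mm tall, stand on the floor with a clear span of 2104 mm between their inner faces. Two horizontal rails of 91×78 mm section span the gap between the posts with their undersides at z = 172 mm and z = 1221 mm, flush with the posts' −y face. 8 pickets, each 62 mm wide, 23 mm thick and 1288 mm tall, are fixed to the +y face of the rails with their bottoms at z = 97 mm, spaced across the span with a 178 mm gap after the −x post and between neighbouring pickets, with 184 mm left before the +x post.


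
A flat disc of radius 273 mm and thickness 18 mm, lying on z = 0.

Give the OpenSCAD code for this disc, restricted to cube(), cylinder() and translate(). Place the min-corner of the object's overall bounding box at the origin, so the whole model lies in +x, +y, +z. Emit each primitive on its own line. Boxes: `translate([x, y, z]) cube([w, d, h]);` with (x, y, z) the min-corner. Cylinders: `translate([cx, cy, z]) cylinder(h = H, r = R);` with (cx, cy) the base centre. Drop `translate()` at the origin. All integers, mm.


translate([273, 273, 0]) cylinder(h = 18, r = 273);


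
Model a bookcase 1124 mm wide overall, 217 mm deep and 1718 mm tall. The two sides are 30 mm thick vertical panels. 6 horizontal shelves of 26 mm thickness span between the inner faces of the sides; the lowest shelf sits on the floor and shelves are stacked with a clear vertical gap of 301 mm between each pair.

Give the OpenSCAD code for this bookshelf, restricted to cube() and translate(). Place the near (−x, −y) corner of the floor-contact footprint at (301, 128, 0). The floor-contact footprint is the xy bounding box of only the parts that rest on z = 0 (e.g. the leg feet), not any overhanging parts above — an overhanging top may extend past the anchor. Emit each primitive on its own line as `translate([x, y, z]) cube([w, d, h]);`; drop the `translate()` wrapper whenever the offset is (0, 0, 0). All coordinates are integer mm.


translate([301, 128, 0]) cube([30, 217, 1718]);
translate([1395, 128, 0]) cube([30, 217, 1718]);
translate([331, 128, 0]) cube([1064, 217, 26]);
translate([331, 128, 327]) cube([1064, 217, 26]);
translate([331, 128, 654]) cube([1064, 217, 26]);
translate([331, 128, 981]) cube([1064, 217, 26]);
translate([331, 128, 1308]) cube([1064, 217, 26]);
translate([331, 128, 1635]) cube([1064, 217, 26]);


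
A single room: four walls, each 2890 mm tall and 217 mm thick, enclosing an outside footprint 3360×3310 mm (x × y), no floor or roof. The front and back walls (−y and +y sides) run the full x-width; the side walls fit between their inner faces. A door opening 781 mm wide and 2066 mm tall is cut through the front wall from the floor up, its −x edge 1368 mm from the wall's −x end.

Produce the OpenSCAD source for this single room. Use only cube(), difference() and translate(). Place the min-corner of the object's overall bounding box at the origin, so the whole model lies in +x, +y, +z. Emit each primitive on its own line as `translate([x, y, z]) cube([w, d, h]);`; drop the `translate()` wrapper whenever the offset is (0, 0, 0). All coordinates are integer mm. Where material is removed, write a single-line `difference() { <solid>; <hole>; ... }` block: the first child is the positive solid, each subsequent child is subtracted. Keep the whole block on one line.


difference() { cube([3360, 217, 2890]); translate([1368, 0, 0]) cube([781, 217, 2066]); }
translate([0, 3093, 0]) cube([3360, 217, 2890]);
translate([0, 217, 0]) cube([217, 2876, 2890]);
translate([3143, 217, 0]) cube([217, 2876, 2890]);


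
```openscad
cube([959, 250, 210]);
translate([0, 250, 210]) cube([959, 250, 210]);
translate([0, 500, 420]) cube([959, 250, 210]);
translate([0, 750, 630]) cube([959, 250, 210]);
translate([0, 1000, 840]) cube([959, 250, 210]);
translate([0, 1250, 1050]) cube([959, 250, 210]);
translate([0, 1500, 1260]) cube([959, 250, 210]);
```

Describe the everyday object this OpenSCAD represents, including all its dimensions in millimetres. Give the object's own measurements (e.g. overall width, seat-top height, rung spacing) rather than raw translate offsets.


A straight staircase of 7 solid steps. Each step is 959 mm wide (x), 250 mm deep (y, the going) and 210 mm tall (the rise). The first step rests on the floor; each subsequent step sits one going further in +y and one rise higher in +z, directly behind and above the previous step with no overlap.


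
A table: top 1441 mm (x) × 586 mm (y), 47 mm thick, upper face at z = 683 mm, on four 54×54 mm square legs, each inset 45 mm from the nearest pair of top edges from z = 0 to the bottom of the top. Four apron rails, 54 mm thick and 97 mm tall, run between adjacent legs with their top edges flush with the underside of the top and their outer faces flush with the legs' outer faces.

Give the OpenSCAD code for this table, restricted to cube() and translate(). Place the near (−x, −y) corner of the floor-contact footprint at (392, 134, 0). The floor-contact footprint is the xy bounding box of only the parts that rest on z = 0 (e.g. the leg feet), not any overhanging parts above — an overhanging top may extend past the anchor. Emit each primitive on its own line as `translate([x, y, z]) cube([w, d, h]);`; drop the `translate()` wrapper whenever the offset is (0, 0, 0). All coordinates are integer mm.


translate([347, 89, 636]) cube([1441, 586, 47]);
translate([392, 134, 0]) cube([54, 54, 636]);
translate([1689, 134, 0]) cube([54, 54, 636]);
translate([392, 576, 0]) cube([54, 54, 636]);
translate([1689, 576, 0]) cube([54, 54, 636]);
translate([446, 134, 539]) cube([1243, 54, 97]);
translate([446, 576, 539]) cube([1243, 54, 97]);
translate([392, 188, 539]) cube([54, 388, 97]);
translate([1689, 188, 539]) cube([54, 388, 97]);


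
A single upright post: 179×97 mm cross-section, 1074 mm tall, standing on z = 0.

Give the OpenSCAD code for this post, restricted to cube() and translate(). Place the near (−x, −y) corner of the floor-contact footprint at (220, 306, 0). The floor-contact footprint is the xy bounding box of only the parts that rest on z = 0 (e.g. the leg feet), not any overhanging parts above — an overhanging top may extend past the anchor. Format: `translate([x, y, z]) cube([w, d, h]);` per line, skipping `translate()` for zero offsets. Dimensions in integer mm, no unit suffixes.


translate([220, 306, 0]) cube([179, 97, 1074]);


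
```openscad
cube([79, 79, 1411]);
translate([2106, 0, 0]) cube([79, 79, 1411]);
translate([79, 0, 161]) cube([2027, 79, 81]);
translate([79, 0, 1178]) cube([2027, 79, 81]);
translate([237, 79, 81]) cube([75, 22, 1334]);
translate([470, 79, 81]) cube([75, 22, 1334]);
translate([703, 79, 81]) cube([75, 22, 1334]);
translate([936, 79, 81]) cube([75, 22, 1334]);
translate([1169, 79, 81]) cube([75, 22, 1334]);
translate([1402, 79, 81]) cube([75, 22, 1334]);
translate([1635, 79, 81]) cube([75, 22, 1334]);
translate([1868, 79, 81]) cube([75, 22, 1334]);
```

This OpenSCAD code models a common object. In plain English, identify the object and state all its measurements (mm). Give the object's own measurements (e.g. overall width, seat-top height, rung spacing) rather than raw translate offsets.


A fence section. Two 79×79 mm posts, 1411 mm tall, stand on the floor with a clear span of 2027 mm between their inner faces. Two horizontal rails of 79×81 mm section span the gap between the posts with their undersides at z = 161 mm and z = 1178 mm, flush with the posts' −y face. 8 pickets, each 75 mm wide, 22 mm thick and 1334 mm tall, are fixed to the +y face of the rails with their bottoms at z = 81 mm, spaced across the span with a 158 mm gap after the −x post and between neighbouring pickets, with 163 mm left before the +x post.


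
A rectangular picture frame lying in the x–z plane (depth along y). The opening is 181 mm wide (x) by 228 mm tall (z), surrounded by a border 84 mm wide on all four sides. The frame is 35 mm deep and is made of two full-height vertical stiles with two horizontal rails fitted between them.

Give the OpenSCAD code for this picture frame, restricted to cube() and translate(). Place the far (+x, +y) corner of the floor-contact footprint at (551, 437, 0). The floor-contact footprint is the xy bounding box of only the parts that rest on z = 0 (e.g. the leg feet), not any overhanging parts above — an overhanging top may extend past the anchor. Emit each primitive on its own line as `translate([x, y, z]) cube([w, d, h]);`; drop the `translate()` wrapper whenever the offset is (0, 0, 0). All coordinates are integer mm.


translate([202, 402, 0]) cube([84, 35, 396]);
translate([467, 402, 0]) cube([84, 35, 396]);
translate([286, 402, 0]) cube([181, 35, 84]);
translate([286, 402, 312]) cube([181, 35, 84]);


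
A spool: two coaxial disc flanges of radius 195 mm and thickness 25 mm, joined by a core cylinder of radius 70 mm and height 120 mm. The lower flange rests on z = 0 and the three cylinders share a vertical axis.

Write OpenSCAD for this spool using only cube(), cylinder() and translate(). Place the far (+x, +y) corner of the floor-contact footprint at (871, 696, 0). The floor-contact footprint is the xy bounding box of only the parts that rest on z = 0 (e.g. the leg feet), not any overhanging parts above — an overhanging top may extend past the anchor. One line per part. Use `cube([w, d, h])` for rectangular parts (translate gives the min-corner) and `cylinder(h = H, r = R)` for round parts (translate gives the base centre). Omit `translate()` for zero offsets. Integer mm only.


translate([676, 501, 0]) cylinder(h = 25, r = 195);
translate([676, 501, 25]) cylinder(h = 120, r = 70);
translate([676, 501, 145]) cylinder(h = 25, r = 195);


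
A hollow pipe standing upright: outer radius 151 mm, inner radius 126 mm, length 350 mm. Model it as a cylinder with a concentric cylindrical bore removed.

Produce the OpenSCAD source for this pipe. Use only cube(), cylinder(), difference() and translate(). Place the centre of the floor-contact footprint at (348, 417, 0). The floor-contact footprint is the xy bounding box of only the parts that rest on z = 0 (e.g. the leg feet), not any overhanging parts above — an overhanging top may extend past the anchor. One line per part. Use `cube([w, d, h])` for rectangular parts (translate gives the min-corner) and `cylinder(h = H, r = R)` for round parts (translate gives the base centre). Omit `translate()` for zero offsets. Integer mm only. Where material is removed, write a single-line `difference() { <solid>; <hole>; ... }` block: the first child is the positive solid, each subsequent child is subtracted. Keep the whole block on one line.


difference() { translate([348, 417, 0]) cylinder(h = 350, r = 151); translate([348, 417, 0]) cylinder(h = 350, r = 126); }


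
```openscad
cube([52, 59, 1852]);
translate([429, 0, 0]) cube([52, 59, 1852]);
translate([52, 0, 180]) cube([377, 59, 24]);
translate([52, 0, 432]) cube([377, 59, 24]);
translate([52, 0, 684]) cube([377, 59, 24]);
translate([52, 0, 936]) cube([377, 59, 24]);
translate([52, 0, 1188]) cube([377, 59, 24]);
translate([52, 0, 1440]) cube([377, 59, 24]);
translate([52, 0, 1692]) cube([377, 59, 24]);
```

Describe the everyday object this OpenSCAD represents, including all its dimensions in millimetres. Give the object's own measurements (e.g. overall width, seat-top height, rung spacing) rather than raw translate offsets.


A straight ladder. Two 52×59 mm vertical rails, 1852 mm tall, stand 481 mm apart (outside-to-outside) with their front faces coplanar on the −y side. 7 rungs, each 59 mm deep and 24 mm tall, span between the inner faces of the rails, front faces flush with the rails. The lowest rung's underside is at z = 180 mm and rungs are spaced 252 mm apart (underside to underside).


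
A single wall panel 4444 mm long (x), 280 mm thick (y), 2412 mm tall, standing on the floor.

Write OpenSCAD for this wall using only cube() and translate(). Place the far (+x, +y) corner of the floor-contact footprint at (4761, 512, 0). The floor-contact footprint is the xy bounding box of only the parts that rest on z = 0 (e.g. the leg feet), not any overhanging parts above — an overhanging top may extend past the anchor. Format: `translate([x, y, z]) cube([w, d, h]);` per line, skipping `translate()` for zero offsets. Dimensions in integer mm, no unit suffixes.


translate([317, 232, 0]) cube([4444, 280, 2412]);


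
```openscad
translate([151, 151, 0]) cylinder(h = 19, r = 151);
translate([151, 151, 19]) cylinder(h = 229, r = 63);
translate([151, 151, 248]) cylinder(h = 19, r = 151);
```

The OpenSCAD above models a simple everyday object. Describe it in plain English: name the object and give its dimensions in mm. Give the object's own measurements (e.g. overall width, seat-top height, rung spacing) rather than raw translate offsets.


A spool: two coaxial disc flanges of radius 151 mm and thickness 19 mm, joined by a core cylinder of radius 63 mm and height 229 mm. The lower flange rests on z = 0 and the three cylinders share a vertical axis.
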